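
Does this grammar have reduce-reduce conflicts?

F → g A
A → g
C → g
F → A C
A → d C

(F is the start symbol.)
A reduce-reduce conflict occurs when an LR(0) state has two complete items [A → α .] and [B → β .] — both call for a reduction, and with no lookahead the parser cannot choose between them.

Augment with F' → F and build the canonical LR(0) collection (I0 = CLOSURE({[F' → . F]}), then GOTO on every symbol after a dot until no new states appear). It has 10 states:
  I0: { [A → . d C], [A → . g], [F → . A C], [F → . g A], [F' → . F] }  — shift
  I1: { [C → . g], [F → A . C] }  — shift
  I2: { [F' → F .] }  — accept
  I3: { [A → d . C], [C → . g] }  — shift
  I4: { [A → . d C], [A → . g], [A → g .], [F → g . A] }  — shift, reduce
  I5: { [F → g A .] }  — reduce
  I6: { [A → g .] }  — reduce
  I7: { [A → d C .] }  — reduce
  I8: { [C → g .] }  — reduce
  I9: { [F → A C .] }  — reduce

No state contains more than one complete item.

Answer: No reduce-reduce conflicts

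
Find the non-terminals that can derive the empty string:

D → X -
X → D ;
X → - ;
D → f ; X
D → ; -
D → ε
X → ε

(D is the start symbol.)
{ 'D', 'X' }

A non-terminal is nullable if it can derive ε (the empty string): either it has an ε-production, or it has a production whose right-hand side consists entirely of nullable non-terminals.

ε-productions: D → ε, X → ε
So D, X are immediately nullable.
Every non-terminal is now nullable.
Nullable = { 'D', 'X' }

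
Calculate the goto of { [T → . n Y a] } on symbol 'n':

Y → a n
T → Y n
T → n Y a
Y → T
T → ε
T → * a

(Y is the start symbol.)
{ [T → . * a], [T → . Y n], [T → . n Y a], [T → .], [T → n . Y a], [Y → . T], [Y → . a n] }

GOTO(I, 'n') = CLOSURE({ [A → αX.β] : [A → α.Xβ] ∈ I, X = 'n' })

Items with dot before 'n', with the dot advanced:
  [T → . n Y a] → [T → n . Y a]
Closure of the advanced items:
  [T → n . Y a] has the dot before Y: add [Y → . a n], [Y → . T]
  [Y → . T] has the dot before T: add [T → . Y n], [T → . n Y a], [T → .], [T → . * a]

GOTO = { [T → . * a], [T → . Y n], [T → . n Y a], [T → .], [T → n . Y a], [Y → . T], [Y → . a n] }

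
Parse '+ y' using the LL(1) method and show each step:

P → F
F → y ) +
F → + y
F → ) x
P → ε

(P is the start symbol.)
Stack is shown with the top on the left.

Stack  Input  Action
--------------------
P $    + y $  output P → F
F $    + y $  output F → + y
+ y $  + y $  match '+'
y $    y $    match 'y'
$      $      accept

The string is accepted.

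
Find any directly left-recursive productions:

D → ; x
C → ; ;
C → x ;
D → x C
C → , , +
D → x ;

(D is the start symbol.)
D → ; x: starts with ';'
C → ; ;: starts with ';'
C → x ;: starts with x
D → x C: starts with x
C → , , +: starts with ','
D → x ;: starts with x

No direct left recursion found.

Answer: No direct left recursion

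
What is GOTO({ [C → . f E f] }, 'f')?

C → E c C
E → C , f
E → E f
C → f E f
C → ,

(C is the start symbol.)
{ [C → . ,], [C → . E c C], [C → . f E f], [C → f . E f], [E → . C , f], [E → . E f] }

GOTO(I, 'f') = CLOSURE({ [A → αX.β] : [A → α.Xβ] ∈ I, X = 'f' })

Items with dot before 'f', with the dot advanced:
  [C → . f E f] → [C → f . E f]
Closure of the advanced items:
  [C → f . E f] has the dot before E: add [E → . C , f], [E → . E f]
  [E → . C , f] has the dot before C: add [C → . E c C], [C → . f E f], [C → . ,]

GOTO = { [C → . ,], [C → . E c C], [C → . f E f], [C → f . E f], [E → . C , f], [E → . E f] }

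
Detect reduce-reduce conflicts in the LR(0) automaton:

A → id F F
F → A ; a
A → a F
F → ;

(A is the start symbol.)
No reduce-reduce conflicts

Augment with A' → A and build the canonical LR(0) collection (I0 = CLOSURE({[A' → . A]}), then GOTO on every symbol after a dot until no new states appear). It has 11 states:
  I0: { [A → . a F], [A → . id F F], [A' → . A] }  — shift
  I1: { [A' → A .] }  — accept
  I2: { [A → . a F], [A → . id F F], [A → a . F], [F → . ;], [F → . A ; a] }  — shift
  I3: { [A → . a F], [A → . id F F], [A → id . F F], [F → . ;], [F → . A ; a] }  — shift
  I4: { [F → ; .] }  — reduce
  I5: { [F → A . ; a] }  — shift
  I6: { [A → . a F], [A → . id F F], [A → id F . F], [F → . ;], [F → . A ; a] }  — shift
  I7: { [A → id F F .] }  — reduce
  I8: { [F → A ; . a] }  — shift
  I9: { [F → A ; a .] }  — reduce
  I10: { [A → a F .] }  — reduce

No state contains more than one complete item.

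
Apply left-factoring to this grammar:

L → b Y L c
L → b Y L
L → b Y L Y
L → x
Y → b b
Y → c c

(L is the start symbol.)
Left-factoring transforms A → αβ₁ | αβ₂ into A → αA' and A' → β₁ | β₂
(α is the longest common prefix among the alternatives). Repeat until
no nonterminal has two alternatives with a common prefix.

Round 1: L has alternatives sharing prefix 'b Y L'. Introduce L': L → b Y L L'
  Add: L' → c
  Add: L' → ε
  Add: L' → Y

No remaining common prefixes — done.

Resulting grammar:
L → b Y L L'
L' → c
L' → ε
L' → Y
L → x
Y → b b
Y → c c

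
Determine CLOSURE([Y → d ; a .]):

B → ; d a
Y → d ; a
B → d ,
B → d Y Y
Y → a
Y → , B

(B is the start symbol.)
{ [Y → d ; a .] }

To compute CLOSURE, for each item [A → α.Bβ] where B is a non-terminal, add [B → .γ] for all productions B → γ; repeat for the newly added items until nothing changes.

Start with: [Y → d ; a .]
The dot is at the end, so nothing is added.

CLOSURE = { [Y → d ; a .] }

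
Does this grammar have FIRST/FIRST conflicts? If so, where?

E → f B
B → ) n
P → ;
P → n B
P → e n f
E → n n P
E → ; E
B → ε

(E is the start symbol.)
Productions for E:
  E → f B: FIRST = { 'f' }
  E → n n P: FIRST = { 'n' }
  E → ; E: FIRST = { ';' }
Productions for B:
  B → ) n: FIRST = { ')' }
  B → ε: FIRST = { ε }
Productions for P:
  P → ;: FIRST = { ';' }
  P → n B: FIRST = { 'n' }
  P → e n f: FIRST = { 'e' }

All alternatives of each non-terminal have pairwise disjoint FIRST sets.

Answer: No FIRST/FIRST conflicts.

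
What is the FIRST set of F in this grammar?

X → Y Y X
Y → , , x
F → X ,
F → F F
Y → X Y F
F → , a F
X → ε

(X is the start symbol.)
FIRST sets of the other non-terminals involved (by the same procedure, iterated to a fixed point):
  FIRST(X) = { ',', ε }

From F → X ,:
  - X is a non-terminal: add FIRST(X) \ {ε} = { ',' }
    X is nullable, so continue to the next symbol
  - ',' is a terminal: add ',' and stop
From F → F F:
  - F is the symbol being defined: contributes nothing new
    F is not nullable, so stop
From F → , a F:
  - ',' is a terminal: add ',' and stop

Collecting: FIRST(F) = { ',' }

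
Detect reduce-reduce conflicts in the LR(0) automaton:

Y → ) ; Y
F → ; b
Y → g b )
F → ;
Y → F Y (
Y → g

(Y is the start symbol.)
No reduce-reduce conflicts

Augment with Y' → Y and build the canonical LR(0) collection (I0 = CLOSURE({[Y' → . Y]}), then GOTO on every symbol after a dot until no new states appear). It has 13 states:
  I0: { [F → . ; b], [F → . ;], [Y → . ) ; Y], [Y → . F Y (], [Y → . g b )], [Y → . g], [Y' → . Y] }  — shift
  I1: { [Y → ) . ; Y] }  — shift
  I2: { [F → ; . b], [F → ; .] }  — shift, reduce
  I3: { [F → . ; b], [F → . ;], [Y → . ) ; Y], [Y → . F Y (], [Y → . g b )], [Y → . g], [Y → F . Y (] }  — shift
  I4: { [Y' → Y .] }  — accept
  I5: { [Y → g . b )], [Y → g .] }  — shift, reduce
  I6: { [Y → g b . )] }  — shift
  I7: { [Y → g b ) .] }  — reduce
  I8: { [Y → F Y . (] }  — shift
  I9: { [Y → F Y ( .] }  — reduce
  I10: { [F → ; b .] }  — reduce
  I11: { [F → . ; b], [F → . ;], [Y → ) ; . Y], [Y → . ) ; Y], [Y → . F Y (], [Y → . g b )], [Y → . g] }  — shift
  I12: { [Y → ) ; Y .] }  — reduce

No state contains more than one complete item.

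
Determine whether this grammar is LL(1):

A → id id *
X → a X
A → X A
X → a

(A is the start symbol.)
No. Predict set conflict for X: { 'a' }

Relevant sets:
  FIRST(X) = { 'a' }

For A:
  PREDICT(A → id id '*') = { 'id' }
  PREDICT(A → X A) = { 'a' }
For X:
  PREDICT(X → a X) = { 'a' }
  PREDICT(X → a) = { 'a' }

Conflict found: Predict set conflict for X: { 'a' }
The grammar is NOT LL(1).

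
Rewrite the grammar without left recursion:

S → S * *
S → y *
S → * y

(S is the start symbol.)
S → y * S'
S → * y S'
S' → * * S'
S' → ε

S is directly left-recursive. The standard transformation for
  A → A α₁ | ... | A α_m | β₁ | ... | β_n
is
  A  → β₁ A' | ... | β_n A'
  A' → α₁ A' | ... | α_m A' | ε

S → y * becomes S → y * S'
S → * y becomes S → * y S'
S → S * * becomes S' → * * S'
Add S' → ε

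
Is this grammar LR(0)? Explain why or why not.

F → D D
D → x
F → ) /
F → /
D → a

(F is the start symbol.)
Augment with F' → F and build the canonical LR(0) collection (I0 = CLOSURE({[F' → . F]}), then GOTO on every symbol after a dot until no new states appear). It has 9 states:
  I0: { [D → . a], [D → . x], [F → . ) /], [F → . /], [F → . D D], [F' → . F] }  — shift
  I1: { [F → ) . /] }  — shift
  I2: { [F → / .] }  — reduce
  I3: { [D → . a], [D → . x], [F → D . D] }  — shift
  I4: { [F' → F .] }  — accept
  I5: { [D → a .] }  — reduce
  I6: { [D → x .] }  — reduce
  I7: { [F → D D .] }  — reduce
  I8: { [F → ) / .] }  — reduce

Every state is either a pure shift/goto state or contains exactly one complete item and nothing to shift — no conflicts. The grammar is LR(0).

Answer: Yes, the grammar is LR(0)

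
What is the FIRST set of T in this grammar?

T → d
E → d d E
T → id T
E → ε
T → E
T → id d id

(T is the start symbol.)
{ 'd', 'id', ε }

FIRST sets of the other non-terminals involved (by the same procedure, iterated to a fixed point):
  FIRST(E) = { 'd', ε }

From T → d:
  - d is a terminal: add 'd' and stop
From T → id T:
  - id is a terminal: add 'id' and stop
From T → E:
  - E is a non-terminal: add FIRST(E) \ {ε} = { 'd' }
    E is nullable and nothing follows, so the whole right-hand side can vanish: ε ∈ FIRST(T)
From T → id d id:
  - id is a terminal: add 'id' and stop

Collecting: FIRST(T) = { 'd', 'id', ε }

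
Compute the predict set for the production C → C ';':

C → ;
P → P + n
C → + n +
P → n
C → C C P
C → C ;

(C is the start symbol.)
PREDICT(C → C ';') = (FIRST(RHS) \ {ε}) ∪ (FOLLOW(C) if ε ∈ FIRST(RHS), i.e. RHS ⇒* ε)
FIRST(C) = { '+', ';' }
FIRST(C ';') = { '+', ';' }
ε ∉ FIRST(C ';'), so FOLLOW(C) is not added.
PREDICT(C → C ';') = { '+', ';' }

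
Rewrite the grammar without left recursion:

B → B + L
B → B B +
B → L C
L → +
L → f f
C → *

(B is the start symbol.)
B is directly left-recursive. The standard transformation for
  A → A α₁ | ... | A α_m | β₁ | ... | β_n
is
  A  → β₁ A' | ... | β_n A'
  A' → α₁ A' | ... | α_m A' | ε

B → L C becomes B → L C B'
B → B + L becomes B' → + L B'
B → B B + becomes B' → B + B'
Add B' → ε

Productions for other non-terminals are unchanged:
  L → +
  L → f f
  C → *

Resulting grammar:
B → L C B'
B' → + L B'
B' → B + B'
B' → ε
L → +
L → f f
C → *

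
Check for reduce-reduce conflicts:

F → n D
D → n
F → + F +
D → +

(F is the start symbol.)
No reduce-reduce conflicts

Augment with F' → F and build the canonical LR(0) collection (I0 = CLOSURE({[F' → . F]}), then GOTO on every symbol after a dot until no new states appear). It has 9 states:
  I0: { [F → . + F +], [F → . n D], [F' → . F] }  — shift
  I1: { [F → + . F +], [F → . + F +], [F → . n D] }  — shift
  I2: { [F' → F .] }  — accept
  I3: { [D → . +], [D → . n], [F → n . D] }  — shift
  I4: { [D → + .] }  — reduce
  I5: { [F → n D .] }  — reduce
  I6: { [D → n .] }  — reduce
  I7: { [F → + F . +] }  — shift
  I8: { [F → + F + .] }  — reduce

No state contains more than one complete item.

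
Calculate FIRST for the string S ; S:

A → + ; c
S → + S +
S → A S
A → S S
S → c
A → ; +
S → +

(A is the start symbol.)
{ '+', ';', 'c' }

FIRST sets of the non-terminals involved (from the grammar, by fixed-point iteration):
  FIRST(S) = { '+', ';', 'c' }

To compute FIRST(S ; S), process the symbols left to right:
Symbol S is a non-terminal. Add FIRST(S) \ {ε} = { '+', ';', 'c' }
S is not nullable (ε ∉ FIRST(S)), so stop here.
FIRST(S ; S) = { '+', ';', 'c' }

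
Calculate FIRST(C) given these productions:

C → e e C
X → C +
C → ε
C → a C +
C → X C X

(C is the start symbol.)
To compute FIRST(C), examine every production with C on the left-hand side, reading each right-hand side left to right until a non-nullable symbol is reached.

FIRST sets of the other non-terminals involved (by the same procedure, iterated to a fixed point):
  FIRST(X) = { '+', 'a', 'e' }

From C → e e C:
  - e is a terminal: add 'e' and stop
From C → ε:
  - ε-production, so ε ∈ FIRST(C)
From C → a C +:
  - a is a terminal: add 'a' and stop
From C → X C X:
  - X is a non-terminal: add FIRST(X) \ {ε} = { '+', 'a', 'e' }
    X is not nullable, so stop

Collecting: FIRST(C) = { '+', 'a', 'e', ε }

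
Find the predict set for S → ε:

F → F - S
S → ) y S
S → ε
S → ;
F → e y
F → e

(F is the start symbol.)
{ $, '-' }

PREDICT(S → ε) = (FIRST(RHS) \ {ε}) ∪ (FOLLOW(S) if ε ∈ FIRST(RHS), i.e. RHS ⇒* ε)
The right-hand side is ε (FIRST(ε) = { ε }), so the predict set is FOLLOW(S) = { $, '-' }
PREDICT(S → ε) = { $, '-' }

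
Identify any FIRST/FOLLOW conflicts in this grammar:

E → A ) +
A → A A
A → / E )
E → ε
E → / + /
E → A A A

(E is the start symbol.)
No FIRST/FOLLOW conflicts.

Nullable non-terminals: E.
FIRST sets used below: FIRST(A) = { '/' }

E: nullable alternative(s) E → ε; FOLLOW(E) = { $, ')' }
  E → A ) +: FIRST \ {ε} = { '/' } — disjoint from FOLLOW(E)
  E → ε: FIRST \ {ε} = { } — this is the only nullable alternative, skip
  E → / + /: FIRST \ {ε} = { '/' } — disjoint from FOLLOW(E)
  E → A A A: FIRST \ {ε} = { '/' } — disjoint from FOLLOW(E)

A has no nullable alternative, so no FIRST/FOLLOW check is needed there.

No FIRST/FOLLOW conflicts found.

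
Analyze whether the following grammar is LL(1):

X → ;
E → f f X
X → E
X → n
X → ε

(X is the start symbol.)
Yes, the grammar is LL(1).

Relevant sets:
  FIRST(E) = { 'f' }
  FOLLOW(X) = { $ }

For X:
  PREDICT(X → ';') = { ';' }
  PREDICT(X → E) = { 'f' }
  PREDICT(X → n) = { 'n' }
  PREDICT(X → ε) = { $ }
E has a single production, so nothing to check there.

All predict sets are disjoint. The grammar IS LL(1).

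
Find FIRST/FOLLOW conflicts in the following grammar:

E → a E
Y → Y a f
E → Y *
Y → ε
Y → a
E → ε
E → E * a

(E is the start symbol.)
Nullable non-terminals: E, Y.
FIRST sets used below: FIRST(Y) = { 'a', ε }, FIRST(E) = { '*', 'a', ε }

E: nullable alternative(s) E → ε; FOLLOW(E) = { $, '*' }
  E → a E: FIRST \ {ε} = { 'a' } — disjoint from FOLLOW(E)
  E → Y *: FIRST \ {ε} = { '*', 'a' } — overlaps FOLLOW(E) on { '*' }: CONFLICT
  E → ε: FIRST \ {ε} = { } — this is the only nullable alternative, skip
  E → E * a: FIRST \ {ε} = { '*', 'a' } — overlaps FOLLOW(E) on { '*' }: CONFLICT

Y: nullable alternative(s) Y → ε; FOLLOW(Y) = { '*', 'a' }
  Y → Y a f: FIRST \ {ε} = { 'a' } — overlaps FOLLOW(Y) on { 'a' }: CONFLICT
  Y → ε: FIRST \ {ε} = { } — this is the only nullable alternative, skip
  Y → a: FIRST \ {ε} = { 'a' } — overlaps FOLLOW(Y) on { 'a' }: CONFLICT

So the grammar has 4 FIRST/FOLLOW conflicts (marked CONFLICT above).

Answer: Yes. E → Y '*' with FOLLOW(E) on { '*' }; E → E '*' a with FOLLOW(E) on { '*' }; Y → Y a f with FOLLOW(Y) on { 'a' }; Y → a with FOLLOW(Y) on { 'a' }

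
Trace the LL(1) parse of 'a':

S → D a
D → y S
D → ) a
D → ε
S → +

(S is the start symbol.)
LL(1) parsing maintains a stack (initially the start symbol over $) and the input. At each step: if the stack top is a terminal, match it against the current input token; if it is a non-terminal N, replace it with the RHS of M[N, lookahead] (the unique production whose predict set contains the lookahead).

Stack is shown with the top on the left.

Stack  Input  Action
--------------------
S $    a $    output S → D a
D a $  a $    output D → ε
a $    a $    match 'a'
$      $      accept

The string is accepted.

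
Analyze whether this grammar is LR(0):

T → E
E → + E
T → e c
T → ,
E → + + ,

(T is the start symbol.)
Augment with T' → T and build the canonical LR(0) collection (I0 = CLOSURE({[T' → . T]}), then GOTO on every symbol after a dot until no new states appear). It has 10 states:
  I0: { [E → . + + ,], [E → . + E], [T → . ,], [T → . E], [T → . e c], [T' → . T] }  — shift
  I1: { [E → + . + ,], [E → + . E], [E → . + + ,], [E → . + E] }  — shift
  I2: { [T → , .] }  — reduce
  I3: { [T → E .] }  — reduce
  I4: { [T' → T .] }  — accept
  I5: { [T → e . c] }  — shift
  I6: { [T → e c .] }  — reduce
  I7: { [E → + + . ,], [E → + . + ,], [E → + . E], [E → . + + ,], [E → . + E] }  — shift
  I8: { [E → + E .] }  — reduce
  I9: { [E → + + , .] }  — reduce

Every state is either a pure shift/goto state or contains exactly one complete item and nothing to shift — no conflicts. The grammar is LR(0).

Answer: Yes, the grammar is LR(0)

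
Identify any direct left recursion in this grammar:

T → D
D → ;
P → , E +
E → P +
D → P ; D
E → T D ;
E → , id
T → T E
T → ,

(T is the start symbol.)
Direct left recursion occurs when N → N α for some non-terminal N (the right-hand side begins with the left-hand side itself).

T → D: starts with D
D → ;: starts with ';'
P → , E +: starts with ','
E → P +: starts with P
D → P ; D: starts with P
E → T D ;: starts with T
E → , id: starts with ','
T → T E: LEFT RECURSIVE (starts with T)
T → ,: starts with ','

The grammar has direct left recursion on: T.

Answer: Yes, T is left-recursive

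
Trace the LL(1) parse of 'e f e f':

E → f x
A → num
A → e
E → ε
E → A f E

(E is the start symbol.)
LL(1) parsing maintains a stack (initially the start symbol over $) and the input. At each step: if the stack top is a terminal, match it against the current input token; if it is a non-terminal N, replace it with the RHS of M[N, lookahead] (the unique production whose predict set contains the lookahead).

Stack is shown with the top on the left.

Stack    Input      Action
--------------------------
E $      e f e f $  output E → A f E
A f E $  e f e f $  output A → e
e f E $  e f e f $  match 'e'
f E $    f e f $    match 'f'
E $      e f $      output E → A f E
A f E $  e f $      output A → e
e f E $  e f $      match 'e'
f E $    f $        match 'f'
E $      $          output E → ε
$        $          accept

The string is accepted.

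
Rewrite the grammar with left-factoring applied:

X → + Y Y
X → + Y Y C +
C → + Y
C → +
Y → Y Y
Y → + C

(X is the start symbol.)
X → + Y Y X'
X' → ε
X' → C +
C → + C'
C' → Y
C' → ε
Y → Y Y
Y → + C

Left-factoring transforms A → αβ₁ | αβ₂ into A → αA' and A' → β₁ | β₂
(α is the longest common prefix among the alternatives). Repeat until
no nonterminal has two alternatives with a common prefix.

Round 1: X has alternatives sharing prefix '+ Y Y'. Introduce X': X → + Y Y X'
  Add: X' → ε
  Add: X' → C +

Round 2: C has alternatives sharing prefix '+'. Introduce C': C → + C'
  Add: C' → Y
  Add: C' → ε

No remaining common prefixes — done.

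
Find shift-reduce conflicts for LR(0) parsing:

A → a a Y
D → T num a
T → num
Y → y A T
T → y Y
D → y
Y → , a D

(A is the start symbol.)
Yes — I15: [D → y .] vs [Y → . , a D]

A shift-reduce conflict occurs when an LR(0) state has both:
  - a complete (reduce) item [A → α .] (dot at the end), and
  - a shift item [B → β . c γ] (dot before a terminal).

Augment with A' → A and build the canonical LR(0) collection (I0 = CLOSURE({[A' → . A]}), then GOTO on every symbol after a dot until no new states appear). It has 18 states:
  I0: { [A → . a a Y], [A' → . A] }  — shift
  I1: { [A' → A .] }  — accept
  I2: { [A → a . a Y] }  — shift
  I3: { [A → a a . Y], [Y → . , a D], [Y → . y A T] }  — shift
  I4: { [Y → , . a D] }  — shift
  I5: { [A → a a Y .] }  — reduce
  I6: { [A → . a a Y], [Y → y . A T] }  — shift
  I7: { [T → . num], [T → . y Y], [Y → y A . T] }  — shift
  I8: { [Y → y A T .] }  — reduce
  I9: { [T → num .] }  — reduce
  I10: { [T → y . Y], [Y → . , a D], [Y → . y A T] }  — shift
  I11: { [T → y Y .] }  — reduce
  I12: { [D → . T num a], [D → . y], [T → . num], [T → . y Y], [Y → , a . D] }  — shift
  I13: { [Y → , a D .] }  — reduce
  I14: { [D → T . num a] }  — shift
  I15: { [D → y .], [T → y . Y], [Y → . , a D], [Y → . y A T] }  — shift, reduce
  I16: { [D → T num . a] }  — shift
  I17: { [D → T num a .] }  — reduce

I15 contains reduce item [D → y .] and shift items [Y → . , a D], [Y → . y A T] — shift-reduce conflict.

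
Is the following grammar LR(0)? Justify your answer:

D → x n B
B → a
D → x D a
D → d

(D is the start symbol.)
Yes, the grammar is LR(0)

A grammar is LR(0) if no state in the canonical LR(0) collection has:
  - both a shift item (dot before a terminal) and a complete item (shift-reduce conflict), or
  - two or more complete items (reduce-reduce conflict; the accept item [D' → D .] counts as a complete item here).

Augment with D' → D and build the canonical LR(0) collection (I0 = CLOSURE({[D' → . D]}), then GOTO on every symbol after a dot until no new states appear). It has 9 states:
  I0: { [D → . d], [D → . x D a], [D → . x n B], [D' → . D] }  — shift
  I1: { [D' → D .] }  — accept
  I2: { [D → d .] }  — reduce
  I3: { [D → . d], [D → . x D a], [D → . x n B], [D → x . D a], [D → x . n B] }  — shift
  I4: { [D → x D . a] }  — shift
  I5: { [B → . a], [D → x n . B] }  — shift
  I6: { [D → x n B .] }  — reduce
  I7: { [B → a .] }  — reduce
  I8: { [D → x D a .] }  — reduce

Every state is either a pure shift/goto state or contains exactly one complete item and nothing to shift — no conflicts. The grammar is LR(0).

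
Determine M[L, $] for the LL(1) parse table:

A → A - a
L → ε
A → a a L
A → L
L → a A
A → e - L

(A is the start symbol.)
To find M[L, $], we find productions for L where $ is in the predict set (PREDICT(N → α) = (FIRST(α) \ {ε}) ∪ (FOLLOW(N) if α ⇒* ε)).

Relevant sets:
  FOLLOW(L) = { $, '-' }

L → ε: PREDICT = { $, '-' }
  $ is in predict set, so this production goes in M[L, $]
L → a A: PREDICT = { 'a' }

M[L, $] = L → ε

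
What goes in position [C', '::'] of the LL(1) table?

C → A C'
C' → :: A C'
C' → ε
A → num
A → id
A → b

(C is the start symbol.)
C' → :: A C'

To find M[C', '::'], we find productions for C' where '::' is in the predict set (PREDICT(N → α) = (FIRST(α) \ {ε}) ∪ (FOLLOW(N) if α ⇒* ε)).

Relevant sets:
  FOLLOW(C') = { $ }

C' → :: A C': PREDICT = { '::' }
  '::' is in predict set, so this production goes in M[C', '::']
C' → ε: PREDICT = { $ }

M[C', '::'] = C' → :: A C'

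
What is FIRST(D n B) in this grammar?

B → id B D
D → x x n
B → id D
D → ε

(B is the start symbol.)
FIRST sets of the non-terminals involved (from the grammar, by fixed-point iteration):
  FIRST(D) = { 'x', ε }

To compute FIRST(D n B), process the symbols left to right:
Symbol D is a non-terminal. Add FIRST(D) \ {ε} = { 'x' }
D is nullable (ε ∈ FIRST(D)), continue to the next symbol.
Symbol n is a terminal. Add 'n' and stop.
FIRST(D n B) = { 'n', 'x' }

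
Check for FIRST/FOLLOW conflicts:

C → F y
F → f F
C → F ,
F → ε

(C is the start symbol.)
Nullable non-terminals: F.

F: nullable alternative(s) F → ε; FOLLOW(F) = { ',', 'y' }
  F → f F: FIRST \ {ε} = { 'f' } — disjoint from FOLLOW(F)
  F → ε: FIRST \ {ε} = { } — this is the only nullable alternative, skip

C has no nullable alternative, so no FIRST/FOLLOW check is needed there.

No FIRST/FOLLOW conflicts found.

Answer: No FIRST/FOLLOW conflicts.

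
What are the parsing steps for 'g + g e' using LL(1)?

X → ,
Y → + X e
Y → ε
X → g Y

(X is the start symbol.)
Stack is shown with the top on the left.

Stack    Input      Action
--------------------------
X $      g + g e $  output X → g Y
g Y $    g + g e $  match 'g'
Y $      + g e $    output Y → + X e
+ X e $  + g e $    match '+'
X e $    g e $      output X → g Y
g Y e $  g e $      match 'g'
Y e $    e $        output Y → ε
e $      e $        match 'e'
$        $          accept

The string is accepted.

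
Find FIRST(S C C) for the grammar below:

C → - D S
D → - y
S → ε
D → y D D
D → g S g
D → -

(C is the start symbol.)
FIRST sets of the non-terminals involved (from the grammar, by fixed-point iteration):
  FIRST(S) = { ε }
  FIRST(C) = { '-' }

To compute FIRST(S C C), process the symbols left to right:
Symbol S is a non-terminal. Add FIRST(S) \ {ε} = { }
S is nullable (ε ∈ FIRST(S)), continue to the next symbol.
Symbol C is a non-terminal. Add FIRST(C) \ {ε} = { '-' }
C is not nullable (ε ∉ FIRST(C)), so stop here.
FIRST(S C C) = { '-' }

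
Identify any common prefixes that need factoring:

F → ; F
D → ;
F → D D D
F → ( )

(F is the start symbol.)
No, left-factoring is not needed

Left-factoring is needed when two productions for the same non-terminal
share a common prefix on the right-hand side.

Productions for F:
  F → ; F
  F → D D D
  F → ( )

No common prefixes found.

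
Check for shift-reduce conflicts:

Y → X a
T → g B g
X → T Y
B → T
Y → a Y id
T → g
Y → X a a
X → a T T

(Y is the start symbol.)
Yes — I5: [T → g .] vs [T → . g]; I12: [X → a T T .] vs [T → . g]; I14: [Y → X a .] vs [Y → X a . a]

A shift-reduce conflict occurs when an LR(0) state has both:
  - a complete (reduce) item [A → α .] (dot at the end), and
  - a shift item [B → β . c γ] (dot before a terminal).

Augment with Y' → Y and build the canonical LR(0) collection (I0 = CLOSURE({[Y' → . Y]}), then GOTO on every symbol after a dot until no new states appear). It has 16 states:
  I0: { [T → . g B g], [T → . g], [X → . T Y], [X → . a T T], [Y → . X a a], [Y → . X a], [Y → . a Y id], [Y' → . Y] }  — shift
  I1: { [T → . g B g], [T → . g], [X → . T Y], [X → . a T T], [X → T . Y], [Y → . X a a], [Y → . X a], [Y → . a Y id] }  — shift
  I2: { [Y → X . a a], [Y → X . a] }  — shift
  I3: { [Y' → Y .] }  — accept
  I4: { [T → . g B g], [T → . g], [X → . T Y], [X → . a T T], [X → a . T T], [Y → . X a a], [Y → . X a], [Y → . a Y id], [Y → a . Y id] }  — shift
  I5: { [B → . T], [T → . g B g], [T → . g], [T → g . B g], [T → g .] }  — shift, reduce
  I6: { [T → g B . g] }  — shift
  I7: { [B → T .] }  — reduce
  I8: { [T → g B g .] }  — reduce
  I9: { [T → . g B g], [T → . g], [X → . T Y], [X → . a T T], [X → T . Y], [X → a T . T], [Y → . X a a], [Y → . X a], [Y → . a Y id] }  — shift
  I10: { [Y → a Y . id] }  — shift
  I11: { [Y → a Y id .] }  — reduce
  I12: { [T → . g B g], [T → . g], [X → . T Y], [X → . a T T], [X → T . Y], [X → a T T .], [Y → . X a a], [Y → . X a], [Y → . a Y id] }  — shift, reduce
  I13: { [X → T Y .] }  — reduce
  I14: { [Y → X a . a], [Y → X a .] }  — shift, reduce
  I15: { [Y → X a a .] }  — reduce

I5 contains reduce item [T → g .] and shift items [T → . g], [T → . g B g] — shift-reduce conflict.
I12 contains reduce item [X → a T T .] and shift items [T → . g], [T → . g B g], [X → . a T T], [Y → . a Y id] — shift-reduce conflict.
I14 contains reduce item [Y → X a .] and shift item [Y → X a . a] — shift-reduce conflict.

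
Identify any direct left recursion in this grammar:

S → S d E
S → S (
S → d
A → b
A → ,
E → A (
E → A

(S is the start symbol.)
Yes, S is left-recursive

Direct left recursion occurs when N → N α for some non-terminal N (the right-hand side begins with the left-hand side itself).

S → S d E: LEFT RECURSIVE (starts with S)
S → S (: LEFT RECURSIVE (starts with S)
S → d: starts with d
A → b: starts with b
A → ,: starts with ','
E → A (: starts with A
E → A: starts with A

The grammar has direct left recursion on: S.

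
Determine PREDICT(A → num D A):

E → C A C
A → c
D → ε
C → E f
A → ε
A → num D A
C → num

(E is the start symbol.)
PREDICT(A → num D A) = (FIRST(RHS) \ {ε}) ∪ (FOLLOW(A) if ε ∈ FIRST(RHS), i.e. RHS ⇒* ε)
FIRST(num D A) = { 'num' }
ε ∉ FIRST(num D A), so FOLLOW(A) is not added.
PREDICT(A → num D A) = { 'num' }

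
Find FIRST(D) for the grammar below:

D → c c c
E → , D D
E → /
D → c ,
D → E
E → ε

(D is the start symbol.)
To compute FIRST(D), examine every production with D on the left-hand side, reading each right-hand side left to right until a non-nullable symbol is reached.

FIRST sets of the other non-terminals involved (by the same procedure, iterated to a fixed point):
  FIRST(E) = { ',', '/', ε }

From D → c c c:
  - c is a terminal: add 'c' and stop
From D → c ,:
  - c is a terminal: add 'c' and stop
From D → E:
  - E is a non-terminal: add FIRST(E) \ {ε} = { ',', '/' }
    E is nullable and nothing follows, so the whole right-hand side can vanish: ε ∈ FIRST(D)

Collecting: FIRST(D) = { ',', '/', 'c', ε }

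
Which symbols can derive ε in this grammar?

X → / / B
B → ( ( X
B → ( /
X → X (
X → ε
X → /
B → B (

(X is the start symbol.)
A non-terminal is nullable if it can derive ε (the empty string): either it has an ε-production, or it has a production whose right-hand side consists entirely of nullable non-terminals.

ε-productions: X → ε
So X is immediately nullable.
No further non-terminal can be added: every production for the remaining non-terminals contains a terminal or a non-nullable non-terminal.
Nullable = { 'X' }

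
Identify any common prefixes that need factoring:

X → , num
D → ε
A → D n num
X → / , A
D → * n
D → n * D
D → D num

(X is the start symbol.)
Left-factoring is needed when two productions for the same non-terminal
share a common prefix on the right-hand side.

Productions for X:
  X → , num
  X → / , A
Productions for D:
  D → ε
  D → * n
  D → n * D
  D → D num

No common prefixes found.

Answer: No, left-factoring is not needed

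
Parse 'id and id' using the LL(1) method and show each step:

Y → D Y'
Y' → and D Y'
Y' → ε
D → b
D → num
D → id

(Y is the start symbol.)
Stack is shown with the top on the left.

Stack       Input        Action
-------------------------------
Y $         id and id $  output Y → D Y'
D Y' $      id and id $  output D → id
id Y' $     id and id $  match 'id'
Y' $        and id $     output Y' → and D Y'
and D Y' $  and id $     match 'and'
D Y' $      id $         output D → id
id Y' $     id $         match 'id'
Y' $        $            output Y' → ε
$           $            accept

The string is accepted.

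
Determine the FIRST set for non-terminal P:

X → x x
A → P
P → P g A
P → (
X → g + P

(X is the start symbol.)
{ '(' }

From P → P g A:
  - P is the symbol being defined: contributes nothing new
    P is not nullable, so stop
From P → (:
  - '(' is a terminal: add '(' and stop

Collecting: FIRST(P) = { '(' }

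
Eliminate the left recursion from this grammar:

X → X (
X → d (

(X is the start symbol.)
X is directly left-recursive. The standard transformation for
  A → A α₁ | ... | A α_m | β₁ | ... | β_n
is
  A  → β₁ A' | ... | β_n A'
  A' → α₁ A' | ... | α_m A' | ε

X → d ( becomes X → d ( X'
X → X ( becomes X' → ( X'
Add X' → ε

Resulting grammar:
X → d ( X'
X' → ( X'
X' → ε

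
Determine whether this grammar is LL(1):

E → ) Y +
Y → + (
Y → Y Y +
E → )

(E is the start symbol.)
Relevant sets:
  FIRST(Y) = { '+' }

For E:
  PREDICT(E → ')' Y '+') = { ')' }
  PREDICT(E → ')') = { ')' }
For Y:
  PREDICT(Y → '+' '(') = { '+' }
  PREDICT(Y → Y Y '+') = { '+' }

Conflict found: Predict set conflict for E: { ')' }
The grammar is NOT LL(1).

Answer: No. Predict set conflict for E: { ')' }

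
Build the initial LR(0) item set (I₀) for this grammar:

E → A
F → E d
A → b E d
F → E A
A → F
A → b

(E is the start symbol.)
{ [A → . F], [A → . b E d], [A → . b], [E → . A], [E' → . E], [F → . E A], [F → . E d] }

First, augment the grammar with E' → E
I₀ = CLOSURE({ [E' → . E] }):
  [E' → . E] has the dot before E: add [E → . A]
  [E → . A] has the dot before A: add [A → . b E d], [A → . F], [A → . b]
  [A → . F] has the dot before F: add [F → . E d], [F → . E A]
No further items can be added.

I₀ = { [A → . F], [A → . b E d], [A → . b], [E → . A], [E' → . E], [F → . E A], [F → . E d] }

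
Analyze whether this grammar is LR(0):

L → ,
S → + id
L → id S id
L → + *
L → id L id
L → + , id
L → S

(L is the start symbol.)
A grammar is LR(0) if no state in the canonical LR(0) collection has:
  - both a shift item (dot before a terminal) and a complete item (shift-reduce conflict), or
  - two or more complete items (reduce-reduce conflict; the accept item [L' → L .] counts as a complete item here).

Augment with L' → L and build the canonical LR(0) collection (I0 = CLOSURE({[L' → . L]}), then GOTO on every symbol after a dot until no new states appear). It has 14 states:
  I0: { [L → . + *], [L → . + , id], [L → . ,], [L → . S], [L → . id L id], [L → . id S id], [L' → . L], [S → . + id] }  — shift
  I1: { [L → + . *], [L → + . , id], [S → + . id] }  — shift
  I2: { [L → , .] }  — reduce
  I3: { [L' → L .] }  — accept
  I4: { [L → S .] }  — reduce
  I5: { [L → . + *], [L → . + , id], [L → . ,], [L → . S], [L → . id L id], [L → . id S id], [L → id . L id], [L → id . S id], [S → . + id] }  — shift
  I6: { [L → id L . id] }  — shift
  I7: { [L → S .], [L → id S . id] }  — shift, reduce
  I8: { [L → id S id .] }  — reduce
  I9: { [L → id L id .] }  — reduce
  I10: { [L → + * .] }  — reduce
  I11: { [L → + , . id] }  — shift
  I12: { [S → + id .] }  — reduce
  I13: { [L → + , id .] }  — reduce

Conflict in state I7:
  Shift-reduce conflict between [L → S .] and [L → id S . id]
So the grammar is NOT LR(0).

Answer: No. Shift-reduce conflict between [L → S .] and [L → id S . id]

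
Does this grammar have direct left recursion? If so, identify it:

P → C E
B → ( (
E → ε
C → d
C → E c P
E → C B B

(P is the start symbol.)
No direct left recursion

P → C E: starts with C
B → ( (: starts with '('
E → ε: starts with ε
C → d: starts with d
C → E c P: starts with E
E → C B B: starts with C

No direct left recursion found.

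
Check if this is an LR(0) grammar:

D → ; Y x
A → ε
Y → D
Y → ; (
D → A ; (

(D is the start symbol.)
A grammar is LR(0) if no state in the canonical LR(0) collection has:
  - both a shift item (dot before a terminal) and a complete item (shift-reduce conflict), or
  - two or more complete items (reduce-reduce conflict; the accept item [D' → D .] counts as a complete item here).

Augment with D' → D and build the canonical LR(0) collection (I0 = CLOSURE({[D' → . D]}), then GOTO on every symbol after a dot until no new states appear). It has 11 states:
  I0: { [A → .], [D → . ; Y x], [D → . A ; (], [D' → . D] }  — shift, reduce
  I1: { [A → .], [D → . ; Y x], [D → . A ; (], [D → ; . Y x], [Y → . ; (], [Y → . D] }  — shift, reduce
  I2: { [D → A . ; (] }  — shift
  I3: { [D' → D .] }  — accept
  I4: { [D → A ; . (] }  — shift
  I5: { [D → A ; ( .] }  — reduce
  I6: { [A → .], [D → . ; Y x], [D → . A ; (], [D → ; . Y x], [Y → . ; (], [Y → . D], [Y → ; . (] }  — shift, reduce
  I7: { [Y → D .] }  — reduce
  I8: { [D → ; Y . x] }  — shift
  I9: { [D → ; Y x .] }  — reduce
  I10: { [Y → ; ( .] }  — reduce

Conflict in state I0:
  Shift-reduce conflict between [A → .] and [D → . ; Y x]
So the grammar is NOT LR(0).

Answer: No. Shift-reduce conflict between [A → .] and [D → . ; Y x]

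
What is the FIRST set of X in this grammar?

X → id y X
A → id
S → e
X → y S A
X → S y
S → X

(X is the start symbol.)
{ 'e', 'id', 'y' }

FIRST sets of the other non-terminals involved (by the same procedure, iterated to a fixed point):
  FIRST(S) = { 'e', 'id', 'y' }

From X → id y X:
  - id is a terminal: add 'id' and stop
From X → y S A:
  - y is a terminal: add 'y' and stop
From X → S y:
  - S is a non-terminal: add FIRST(S) \ {ε} = { 'e', 'id', 'y' }
    S is not nullable, so stop

Collecting: FIRST(X) = { 'e', 'id', 'y' }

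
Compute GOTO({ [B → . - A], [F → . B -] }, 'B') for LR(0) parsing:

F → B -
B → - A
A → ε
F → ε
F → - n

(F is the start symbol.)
{ [F → B . -] }

GOTO(I, 'B') = CLOSURE({ [A → αX.β] : [A → α.Xβ] ∈ I, X = 'B' })

Items with dot before 'B', with the dot advanced:
  [F → . B -] → [F → B . -]
Closure adds nothing (no advanced item has the dot before a non-terminal).

GOTO = { [F → B . -] }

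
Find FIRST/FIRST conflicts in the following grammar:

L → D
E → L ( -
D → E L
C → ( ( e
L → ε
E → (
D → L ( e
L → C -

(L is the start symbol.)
FIRST sets of the non-terminals at (or reachable through a nullable prefix from) the front of some alternative:
  FIRST(D) = { '(' }
  FIRST(C) = { '(' }
  FIRST(L) = { '(', ε }
  FIRST(E) = { '(' }

Productions for L:
  L → D: FIRST = { '(' }
  L → ε: FIRST = { ε }
  L → C -: FIRST = { '(' }
Productions for E:
  E → L ( -: FIRST = { '(' }
  E → (: FIRST = { '(' }
Productions for D:
  D → E L: FIRST = { '(' }
  D → L ( e: FIRST = { '(' }
C has only one production, so no FIRST/FIRST conflict is possible there.

Conflict for L: L → D and L → C -
  Overlap: { '(' }
Conflict for E: E → L ( - and E → (
  Overlap: { '(' }
Conflict for D: D → E L and D → L ( e
  Overlap: { '(' }

Answer: Yes. L → D / L → C '-' on { '(' }; E → L '(' '-' / E → '(' on { '(' }; D → E L / D → L '(' e on { '(' }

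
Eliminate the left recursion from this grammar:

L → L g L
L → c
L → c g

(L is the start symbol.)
L → c L'
L → c g L'
L' → g L L'
L' → ε

L is directly left-recursive. The standard transformation for
  A → A α₁ | ... | A α_m | β₁ | ... | β_n
is
  A  → β₁ A' | ... | β_n A'
  A' → α₁ A' | ... | α_m A' | ε

L → c becomes L → c L'
L → c g becomes L → c g L'
L → L g L becomes L' → g L L'
Add L' → ε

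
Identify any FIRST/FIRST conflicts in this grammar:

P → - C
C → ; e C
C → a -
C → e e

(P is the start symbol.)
No FIRST/FIRST conflicts.

Productions for C:
  C → ; e C: FIRST = { ';' }
  C → a -: FIRST = { 'a' }
  C → e e: FIRST = { 'e' }
P has only one production, so no FIRST/FIRST conflict is possible there.

All alternatives of each non-terminal have pairwise disjoint FIRST sets.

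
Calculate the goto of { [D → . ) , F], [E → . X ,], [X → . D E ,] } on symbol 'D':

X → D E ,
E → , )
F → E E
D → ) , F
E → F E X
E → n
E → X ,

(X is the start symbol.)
GOTO(I, 'D') = CLOSURE({ [A → αX.β] : [A → α.Xβ] ∈ I, X = 'D' })

Items with dot before 'D', with the dot advanced:
  [X → . D E ,] → [X → D . E ,]
Closure of the advanced items:
  [X → D . E ,] has the dot before E: add [E → . , )], [E → . F E X], [E → . n], [E → . X ,]
  [E → . F E X] has the dot before F: add [F → . E E]
  [E → . X ,] has the dot before X: add [X → . D E ,]
  [X → . D E ,] has the dot before D: add [D → . ) , F]

GOTO = { [D → . ) , F], [E → . , )], [E → . F E X], [E → . X ,], [E → . n], [F → . E E], [X → . D E ,], [X → D . E ,] }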